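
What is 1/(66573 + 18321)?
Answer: 1/84894 ≈ 1.1779e-5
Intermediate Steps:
1/(66573 + 18321) = 1/84894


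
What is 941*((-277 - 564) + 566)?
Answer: -258775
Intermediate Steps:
941*((-277 - 564) + 566) = 941*(-841 + 566) = 941*(-275) = -258775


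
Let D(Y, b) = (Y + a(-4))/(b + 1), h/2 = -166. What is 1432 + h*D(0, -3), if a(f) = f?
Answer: 768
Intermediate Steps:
h = -332 (h = 2*(-166) = -332)
D(Y, b) = (-4 + Y)/(1 + b) (D(Y, b) = (Y - 4)/(b + 1) = (-4 + Y)/(1 + b))
1432 + h*D(0, -3) = 1432 - 332*(-4 + 0)/(1 - 3) = 1432 - 332*(-4)/(-2) = 1432 - (-166)*(-4) = 1432 - 332*2 = 1432 - 664 = 768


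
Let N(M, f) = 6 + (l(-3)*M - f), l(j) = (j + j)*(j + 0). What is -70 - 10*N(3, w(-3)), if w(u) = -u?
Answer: -640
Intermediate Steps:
l(j) = 2*j**2 (l(j) = (2*j)*j = 2*j**2)
N(M, f) = 6 - f + 18*M (N(M, f) = 6 + ((2*(-3)**2)*M - f) = 6 + ((2*9)*M - f) = 6 + (18*M - f) = 6 + (-f + 18*M) = 6 - f + 18*M)
-70 - 10*N(3, w(-3)) = -70 - 10*(6 - (-1)*(-3) + 18*3) = -70 - 10*(6 - 1*3 + 54) = -70 - 10*(6 - 3 + 54) = -70 - 10*57 = -70 - 570 = -640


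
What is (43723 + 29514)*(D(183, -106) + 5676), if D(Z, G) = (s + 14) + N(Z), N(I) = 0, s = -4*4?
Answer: 415546738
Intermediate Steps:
s = -16
D(Z, G) = -2 (D(Z, G) = (-16 + 14) + 0 = -2 + 0 = -2)
(43723 + 29514)*(D(183, -106) + 5676) = (43723 + 29514)*(-2 + 5676) = 73237*5674 = 415546738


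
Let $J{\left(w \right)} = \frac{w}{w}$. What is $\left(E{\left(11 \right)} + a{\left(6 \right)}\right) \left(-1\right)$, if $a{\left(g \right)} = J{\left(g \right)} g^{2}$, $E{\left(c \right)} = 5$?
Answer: $-41$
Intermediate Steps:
$J{\left(w \right)} = 1$
$a{\left(g \right)} = g^{2}$ ($a{\left(g \right)} = 1 g^{2} = g^{2}$)
$\left(E{\left(11 \right)} + a{\left(6 \right)}\right) \left(-1\right) = \left(5 + 6^{2}\right) \left(-1\right) = \left(5 + 36\right) \left(-1\right) = 41 \left(-1\right) = -41$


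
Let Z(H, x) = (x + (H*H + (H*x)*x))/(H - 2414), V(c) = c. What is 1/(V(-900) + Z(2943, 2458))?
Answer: 529/17789099059 ≈ 2.9737e-8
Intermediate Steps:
Z(H, x) = (x + H**2 + H*x**2)/(-2414 + H) (Z(H, x) = (x + (H**2 + H*x**2))/(-2414 + H) = (x + H**2 + H*x**2)/(-2414 + H))
1/(V(-900) + Z(2943, 2458)) = 1/(-900 + (2458 + 2943**2 + 2943*2458**2)/(-2414 + 2943)) = 1/(-900 + (2458 + 8661249 + 2943*6041764)/529) = 1/(-900 + (2458 + 8661249 + 17780911452)/529) = 1/(-900 + (1/529)*17789575159) = 1/(-900 + 17789575159/529) = 1/(17789099059/529) = 529/17789099059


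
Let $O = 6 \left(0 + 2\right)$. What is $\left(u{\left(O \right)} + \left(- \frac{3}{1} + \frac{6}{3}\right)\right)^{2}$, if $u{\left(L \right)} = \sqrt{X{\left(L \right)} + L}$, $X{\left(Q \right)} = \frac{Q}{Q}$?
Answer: $\left(-1 + \sqrt{13}\right)^{2} \approx 6.7889$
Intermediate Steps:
$O = 12$ ($O = 6 \cdot 2 = 12$)
$X{\left(Q \right)} = 1$
$u{\left(L \right)} = \sqrt{1 + L}$
$\left(u{\left(O \right)} + \left(- \frac{3}{1} + \frac{6}{3}\right)\right)^{2} = \left(\sqrt{1 + 12} + \left(- \frac{3}{1} + \frac{6}{3}\right)\right)^{2} = \left(\sqrt{13} + \left(\left(-3\right) 1 + 6 \cdot \frac{1}{3}\right)\right)^{2} = \left(\sqrt{13} + \left(-3 + 2\right)\right)^{2} = \left(\sqrt{13} - 1\right)^{2} = \left(-1 + \sqrt{13}\right)^{2}$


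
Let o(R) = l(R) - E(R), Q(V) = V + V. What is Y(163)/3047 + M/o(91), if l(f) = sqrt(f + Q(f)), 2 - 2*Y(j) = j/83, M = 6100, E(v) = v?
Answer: -17530636/252901 - 1525*sqrt(273)/2002 ≈ -81.904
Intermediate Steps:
Q(V) = 2*V
Y(j) = 1 - j/166 (Y(j) = 1 - j/(2*83) = 1 - j/166)
l(f) = sqrt(3)*sqrt(f) (l(f) = sqrt(f + 2*f) = sqrt(3*f) = sqrt(3)*sqrt(f))
o(R) = -R + sqrt(3)*sqrt(R) (o(R) = sqrt(3)*sqrt(R) - R = -R + sqrt(3)*sqrt(R))
Y(163)/3047 + M/o(91) = (1 - 1/166*163)/3047 + 6100/(-1*91 + sqrt(3)*sqrt(91)) = (1 - 163/166)*(1/3047) + 6100/(-91 + sqrt(273)) = (3/166)*(1/3047) + 6100/(-91 + sqrt(273)) = 3/505802 + 6100/(-91 + sqrt(273))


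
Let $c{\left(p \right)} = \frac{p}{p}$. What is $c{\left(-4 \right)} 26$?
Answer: $26$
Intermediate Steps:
$c{\left(p \right)} = 1$
$c{\left(-4 \right)} 26 = 1 \cdot 26 = 26$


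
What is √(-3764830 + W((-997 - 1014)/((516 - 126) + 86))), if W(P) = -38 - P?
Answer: I*√213256943683/238 ≈ 1940.3*I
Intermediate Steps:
√(-3764830 + W((-997 - 1014)/((516 - 126) + 86))) = √(-3764830 + (-38 - (-997 - 1014)/((516 - 126) + 86))) = √(-3764830 + (-38 - (-2011)/(390 + 86))) = √(-3764830 + (-38 - (-2011)/476)) = √(-3764830 + (-38 - 1*(-2011/476))) = √(-3764830 + (-38 + 2011/476)) = √(-3764830 - 16077/476) = √(-1792075157/476) = I*√213256943683/238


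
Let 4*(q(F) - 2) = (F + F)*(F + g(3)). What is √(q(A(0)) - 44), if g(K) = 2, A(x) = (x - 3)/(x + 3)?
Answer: I*√170/2 ≈ 6.5192*I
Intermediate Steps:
A(x) = (-3 + x)/(3 + x)
q(F) = 2 + F*(2 + F)/2 (q(F) = 2 + ((F + F)*(F + 2))/4 = 2 + ((2*F)*(2 + F))/4 = 2 + (2*F*(2 + F))/4 = 2 + F*(2 + F)/2)
√(q(A(0)) - 44) = √((2 + (-3 + 0)/(3 + 0) + ((-3 + 0)/(3 + 0))²/2) - 44) = √((2 - 3/3 + (-3/3)²/2) - 44) = √((2 + (⅓)*(-3) + ((⅓)*(-3))²/2) - 44) = √((2 - 1 + (½)*(-1)²) - 44) = √((2 - 1 + (½)*1) - 44) = √((2 - 1 + ½) - 44) = √(3/2 - 44) = √(-85/2) = I*√170/2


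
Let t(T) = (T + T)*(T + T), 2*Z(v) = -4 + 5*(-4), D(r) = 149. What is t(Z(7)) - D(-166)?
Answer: 427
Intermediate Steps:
Z(v) = -12 (Z(v) = (-4 + 5*(-4))/2 = (-4 - 20)/2 = (½)*(-24) = -12)
t(T) = 4*T² (t(T) = (2*T)*(2*T) = 4*T²)
t(Z(7)) - D(-166) = 4*(-12)² - 1*149 = 4*144 - 149 = 576 - 149 = 427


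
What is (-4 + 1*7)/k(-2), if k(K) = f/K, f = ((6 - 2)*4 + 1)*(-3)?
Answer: 2/17 ≈ 0.11765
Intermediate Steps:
f = -51 (f = (4*4 + 1)*(-3) = (16 + 1)*(-3) = 17*(-3) = -51)
k(K) = -51/K
(-4 + 1*7)/k(-2) = (-4 + 1*7)/((-51/(-2))) = (-4 + 7)/((-51*(-½))) = 3/(51/2) = 3*(2/51) = 2/17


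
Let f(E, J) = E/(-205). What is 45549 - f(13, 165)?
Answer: 9337558/205 ≈ 45549.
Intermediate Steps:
f(E, J) = -E/205 (f(E, J) = E*(-1/205) = -E/205)
45549 - f(13, 165) = 45549 - (-1)*13/205 = 45549 - 1*(-13/205) = 45549 + 13/205 = 9337558/205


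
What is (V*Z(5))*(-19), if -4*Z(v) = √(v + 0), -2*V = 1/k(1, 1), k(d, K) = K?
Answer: -19*√5/8 ≈ -5.3107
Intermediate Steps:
V = -½ (V = -½/1 = -½*1 = -½ ≈ -0.50000)
Z(v) = -√v/4 (Z(v) = -√(v + 0)/4 = -√v/4)
(V*Z(5))*(-19) = -(-1)*√5/8*(-19) = (√5/8)*(-19) = -19*√5/8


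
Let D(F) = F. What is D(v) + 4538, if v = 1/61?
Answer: 276819/61 ≈ 4538.0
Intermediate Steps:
v = 1/61 ≈ 0.016393
D(v) + 4538 = 1/61 + 4538 = 276819/61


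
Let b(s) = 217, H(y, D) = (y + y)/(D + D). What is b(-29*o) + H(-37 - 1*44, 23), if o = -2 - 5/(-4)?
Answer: 4910/23 ≈ 213.48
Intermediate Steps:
H(y, D) = y/D (H(y, D) = (2*y)/((2*D)) = (2*y)*(1/(2*D)) = y/D)
o = -3/4 (o = -2 - 5*(-1)/4 = -2 - 1*(-5/4) = -2 + 5/4 = -3/4 ≈ -0.75000)
b(-29*o) + H(-37 - 1*44, 23) = 217 + (-37 - 1*44)/23 = 217 + (-37 - 44)*(1/23) = 217 - 81*1/23 = 217 - 81/23 = 4910/23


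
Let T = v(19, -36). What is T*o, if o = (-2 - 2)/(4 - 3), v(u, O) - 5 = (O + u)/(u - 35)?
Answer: -97/4 ≈ -24.250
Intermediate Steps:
v(u, O) = 5 + (O + u)/(-35 + u) (v(u, O) = 5 + (O + u)/(u - 35) = 5 + (O + u)/(-35 + u))
T = 97/16 (T = (-175 - 36 + 6*19)/(-35 + 19) = (-175 - 36 + 114)/(-16) = -1/16*(-97) = 97/16 ≈ 6.0625)
o = -4 (o = -4/1 = -4*1 = -4)
T*o = (97/16)*(-4) = -97/4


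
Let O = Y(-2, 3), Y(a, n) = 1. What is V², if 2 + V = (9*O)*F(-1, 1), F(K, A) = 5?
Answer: 1849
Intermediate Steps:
O = 1
V = 43 (V = -2 + (9*1)*5 = -2 + 9*5 = -2 + 45 = 43)
V² = 43² = 1849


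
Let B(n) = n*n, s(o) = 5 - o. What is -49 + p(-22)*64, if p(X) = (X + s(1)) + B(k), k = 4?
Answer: -177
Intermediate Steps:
B(n) = n²
p(X) = 20 + X (p(X) = (X + (5 - 1*1)) + 4² = (X + (5 - 1)) + 16 = (X + 4) + 16 = (4 + X) + 16 = 20 + X)
-49 + p(-22)*64 = -49 + (20 - 22)*64 = -49 - 2*64 = -49 - 128 = -177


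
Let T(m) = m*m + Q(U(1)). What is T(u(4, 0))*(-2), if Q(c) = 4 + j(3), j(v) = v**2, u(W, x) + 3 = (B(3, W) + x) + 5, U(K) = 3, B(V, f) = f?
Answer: -98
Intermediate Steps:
u(W, x) = 2 + W + x (u(W, x) = -3 + ((W + x) + 5) = -3 + (5 + W + x) = 2 + W + x)
Q(c) = 13 (Q(c) = 4 + 3**2 = 4 + 9 = 13)
T(m) = 13 + m**2 (T(m) = m*m + 13 = m**2 + 13 = 13 + m**2)
T(u(4, 0))*(-2) = (13 + (2 + 4 + 0)**2)*(-2) = (13 + 6**2)*(-2) = (13 + 36)*(-2) = 49*(-2) = -98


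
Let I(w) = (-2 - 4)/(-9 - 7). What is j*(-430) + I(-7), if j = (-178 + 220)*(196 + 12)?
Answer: -30051837/8 ≈ -3.7565e+6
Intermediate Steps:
j = 8736 (j = 42*208 = 8736)
I(w) = 3/8 (I(w) = -6/(-16) = -6*(-1/16) = 3/8)
j*(-430) + I(-7) = 8736*(-430) + 3/8 = -3756480 + 3/8 = -30051837/8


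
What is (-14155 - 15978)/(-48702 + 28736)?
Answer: 30133/19966 ≈ 1.5092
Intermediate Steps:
(-14155 - 15978)/(-48702 + 28736) = -30133/(-19966) = -30133*(-1/19966) = 30133/19966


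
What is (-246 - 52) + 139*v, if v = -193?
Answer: -27125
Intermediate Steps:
(-246 - 52) + 139*v = (-246 - 52) + 139*(-193) = -298 - 26827 = -27125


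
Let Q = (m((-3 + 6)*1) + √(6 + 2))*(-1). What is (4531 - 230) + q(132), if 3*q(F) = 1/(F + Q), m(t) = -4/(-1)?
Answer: 26412457/6141 + √2/24564 ≈ 4301.0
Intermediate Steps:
m(t) = 4 (m(t) = -4*(-1) = 4)
Q = -4 - 2*√2 (Q = (4 + √(6 + 2))*(-1) = (4 + √8)*(-1) = (4 + 2*√2)*(-1) = -4 - 2*√2 ≈ -6.8284)
q(F) = 1/(3*(-4 + F - 2*√2)) (q(F) = 1/(3*(F + (-4 - 2*√2))) = 1/(3*(-4 + F - 2*√2)))
(4531 - 230) + q(132) = (4531 - 230) + 1/(3*(-4 + 132 - 2*√2)) = 4301 + 1/(3*(128 - 2*√2))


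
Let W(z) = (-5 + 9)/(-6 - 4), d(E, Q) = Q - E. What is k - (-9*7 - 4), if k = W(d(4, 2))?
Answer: 333/5 ≈ 66.600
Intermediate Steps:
W(z) = -2/5 (W(z) = 4/(-10) = 4*(-1/10) = -2/5)
k = -2/5 ≈ -0.40000
k - (-9*7 - 4) = -2/5 - (-9*7 - 4) = -2/5 - (-63 - 4) = -2/5 - 1*(-67) = -2/5 + 67 = 333/5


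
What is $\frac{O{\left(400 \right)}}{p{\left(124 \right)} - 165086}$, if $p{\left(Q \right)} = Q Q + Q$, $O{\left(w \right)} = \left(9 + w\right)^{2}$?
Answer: $- \frac{167281}{149586} \approx -1.1183$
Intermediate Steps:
$p{\left(Q \right)} = Q + Q^{2}$ ($p{\left(Q \right)} = Q^{2} + Q = Q + Q^{2}$)
$\frac{O{\left(400 \right)}}{p{\left(124 \right)} - 165086} = \frac{\left(9 + 400\right)^{2}}{124 \left(1 + 124\right) - 165086} = \frac{409^{2}}{124 \cdot 125 - 165086} = \frac{167281}{15500 - 165086} = \frac{167281}{-149586} = 167281 \left(- \frac{1}{149586}\right) = - \frac{167281}{149586}$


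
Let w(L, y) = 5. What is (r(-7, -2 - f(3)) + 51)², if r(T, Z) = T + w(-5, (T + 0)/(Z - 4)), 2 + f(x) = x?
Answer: 2401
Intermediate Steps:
f(x) = -2 + x
r(T, Z) = 5 + T (r(T, Z) = T + 5 = 5 + T)
(r(-7, -2 - f(3)) + 51)² = ((5 - 7) + 51)² = (-2 + 51)² = 49² = 2401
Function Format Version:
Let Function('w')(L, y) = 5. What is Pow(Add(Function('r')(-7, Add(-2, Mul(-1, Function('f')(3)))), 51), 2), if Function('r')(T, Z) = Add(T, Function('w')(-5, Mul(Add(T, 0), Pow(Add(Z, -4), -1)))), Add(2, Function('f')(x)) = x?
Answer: 2401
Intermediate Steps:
Function('f')(x) = Add(-2, x)
Function('r')(T, Z) = Add(5, T) (Function('r')(T, Z) = Add(T, 5) = Add(5, T))
Pow(Add(Function('r')(-7, Add(-2, Mul(-1, Function('f')(3)))), 51), 2) = Pow(Add(Add(5, -7), 51), 2) = Pow(Add(-2, 51), 2) = Pow(49, 2) = 2401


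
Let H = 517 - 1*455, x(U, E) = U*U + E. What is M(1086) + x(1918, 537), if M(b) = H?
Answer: 3679323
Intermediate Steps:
x(U, E) = E + U² (x(U, E) = U² + E = E + U²)
H = 62 (H = 517 - 455 = 62)
M(b) = 62
M(1086) + x(1918, 537) = 62 + (537 + 1918²) = 62 + (537 + 3678724) = 62 + 3679261 = 3679323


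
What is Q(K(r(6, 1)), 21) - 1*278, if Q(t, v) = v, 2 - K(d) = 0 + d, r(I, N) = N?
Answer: -257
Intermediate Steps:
K(d) = 2 - d (K(d) = 2 - (0 + d) = 2 - d)
Q(K(r(6, 1)), 21) - 1*278 = 21 - 1*278 = 21 - 278 = -257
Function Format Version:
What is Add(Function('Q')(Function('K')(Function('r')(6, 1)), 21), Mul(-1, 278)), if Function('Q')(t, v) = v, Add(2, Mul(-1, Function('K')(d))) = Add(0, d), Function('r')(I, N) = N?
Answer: -257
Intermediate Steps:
Function('K')(d) = Add(2, Mul(-1, d)) (Function('K')(d) = Add(2, Mul(-1, Add(0, d))) = Add(2, Mul(-1, d)))
Add(Function('Q')(Function('K')(Function('r')(6, 1)), 21), Mul(-1, 278)) = Add(21, Mul(-1, 278)) = Add(21, -278) = -257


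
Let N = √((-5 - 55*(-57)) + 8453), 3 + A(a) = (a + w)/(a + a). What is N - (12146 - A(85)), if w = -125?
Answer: -206537/17 + 9*√143 ≈ -12042.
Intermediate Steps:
A(a) = -3 + (-125 + a)/(2*a) (A(a) = -3 + (a - 125)/(a + a) = -3 + (-125 + a)/((2*a)) = -3 + (-125 + a)*(1/(2*a)) = -3 + (-125 + a)/(2*a))
N = 9*√143 (N = √((-5 + 3135) + 8453) = √(3130 + 8453) = √11583 = 9*√143 ≈ 107.62)
N - (12146 - A(85)) = 9*√143 - (12146 - 5*(-25 - 1*85)/(2*85)) = 9*√143 - (12146 - 5*(-25 - 85)/(2*85)) = 9*√143 - (12146 - 5*(-110)/(2*85)) = 9*√143 - (12146 - 1*(-55/17)) = 9*√143 - (12146 + 55/17) = 9*√143 - 1*206537/17 = 9*√143 - 206537/17 = -206537/17 + 9*√143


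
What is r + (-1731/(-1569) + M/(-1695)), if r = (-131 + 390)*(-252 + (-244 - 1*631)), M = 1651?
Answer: -258758651563/886485 ≈ -2.9189e+5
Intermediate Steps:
r = -291893 (r = 259*(-252 + (-244 - 631)) = 259*(-252 - 875) = 259*(-1127) = -291893)
r + (-1731/(-1569) + M/(-1695)) = -291893 + (-1731/(-1569) + 1651/(-1695)) = -291893 + (-1731*(-1/1569) + 1651*(-1/1695)) = -291893 + (577/523 - 1651/1695) = -291893 + 114542/886485 = -258758651563/886485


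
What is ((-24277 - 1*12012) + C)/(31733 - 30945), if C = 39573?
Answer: 821/197 ≈ 4.1675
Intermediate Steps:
((-24277 - 1*12012) + C)/(31733 - 30945) = ((-24277 - 1*12012) + 39573)/(31733 - 30945) = ((-24277 - 12012) + 39573)/788 = (-36289 + 39573)*(1/788) = 3284*(1/788) = 821/197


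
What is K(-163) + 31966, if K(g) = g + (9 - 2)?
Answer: 31810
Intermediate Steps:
K(g) = 7 + g (K(g) = g + 7 = 7 + g)
K(-163) + 31966 = (7 - 163) + 31966 = -156 + 31966 = 31810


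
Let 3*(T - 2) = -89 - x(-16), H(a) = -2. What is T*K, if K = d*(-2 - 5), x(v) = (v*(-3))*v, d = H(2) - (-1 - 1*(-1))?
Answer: 9590/3 ≈ 3196.7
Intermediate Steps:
d = -2 (d = -2 - (-1 - 1*(-1)) = -2 - (-1 + 1) = -2 - 1*0 = -2 + 0 = -2)
x(v) = -3*v**2 (x(v) = (-3*v)*v = -3*v**2)
T = 685/3 (T = 2 + (-89 - (-3)*(-16)**2)/3 = 2 + (-89 - (-3)*256)/3 = 2 + (-89 - 1*(-768))/3 = 2 + (-89 + 768)/3 = 2 + (1/3)*679 = 2 + 679/3 = 685/3 ≈ 228.33)
K = 14 (K = -2*(-2 - 5) = -2*(-7) = 14)
T*K = (685/3)*14 = 9590/3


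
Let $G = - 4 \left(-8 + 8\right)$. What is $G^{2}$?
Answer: $0$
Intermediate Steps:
$G = 0$ ($G = \left(-4\right) 0 = 0$)
$G^{2} = 0^{2} = 0$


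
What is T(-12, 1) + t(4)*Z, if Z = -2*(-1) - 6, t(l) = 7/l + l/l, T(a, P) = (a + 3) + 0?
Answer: -20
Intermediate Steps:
T(a, P) = 3 + a (T(a, P) = (3 + a) + 0 = 3 + a)
t(l) = 1 + 7/l (t(l) = 7/l + 1 = 1 + 7/l)
Z = -4 (Z = 2 - 6 = -4)
T(-12, 1) + t(4)*Z = (3 - 12) + ((7 + 4)/4)*(-4) = -9 + ((¼)*11)*(-4) = -9 + (11/4)*(-4) = -9 - 11 = -20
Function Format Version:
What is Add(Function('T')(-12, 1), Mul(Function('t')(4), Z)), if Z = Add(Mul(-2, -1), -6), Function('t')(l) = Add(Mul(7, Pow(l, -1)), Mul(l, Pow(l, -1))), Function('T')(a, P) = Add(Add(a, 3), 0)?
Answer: -20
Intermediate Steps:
Function('T')(a, P) = Add(3, a) (Function('T')(a, P) = Add(Add(3, a), 0) = Add(3, a))
Function('t')(l) = Add(1, Mul(7, Pow(l, -1))) (Function('t')(l) = Add(Mul(7, Pow(l, -1)), 1) = Add(1, Mul(7, Pow(l, -1))))
Z = -4 (Z = Add(2, -6) = -4)
Add(Function('T')(-12, 1), Mul(Function('t')(4), Z)) = Add(Add(3, -12), Mul(Mul(Pow(4, -1), Add(7, 4)), -4)) = Add(-9, Mul(Mul(Rational(1, 4), 11), -4)) = Add(-9, Mul(Rational(11, 4), -4)) = Add(-9, -11) = -20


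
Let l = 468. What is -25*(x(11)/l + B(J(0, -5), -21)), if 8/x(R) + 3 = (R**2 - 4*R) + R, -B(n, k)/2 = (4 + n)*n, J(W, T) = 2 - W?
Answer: 1193390/1989 ≈ 600.00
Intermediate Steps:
B(n, k) = -2*n*(4 + n) (B(n, k) = -2*(4 + n)*n = -2*n*(4 + n))
x(R) = 8/(-3 + R**2 - 3*R) (x(R) = 8/(-3 + ((R**2 - 4*R) + R)) = 8/(-3 + (R**2 - 3*R)) = 8/(-3 + R**2 - 3*R))
-25*(x(11)/l + B(J(0, -5), -21)) = -25*((8/(-3 + 11**2 - 3*11))/468 - 2*(2 - 1*0)*(4 + (2 - 1*0))) = -25*((8/(-3 + 121 - 33))*(1/468) - 2*(2 + 0)*(4 + (2 + 0))) = -25*((8/85)*(1/468) - 2*2*(4 + 2)) = -25*((8*(1/85))*(1/468) - 2*2*6) = -25*((8/85)*(1/468) - 24) = -25*(2/9945 - 24) = -25*(-238678/9945) = 1193390/1989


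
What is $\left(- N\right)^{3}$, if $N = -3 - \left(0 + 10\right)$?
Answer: $2197$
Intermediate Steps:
$N = -13$ ($N = -3 - 10 = -13$)
$\left(- N\right)^{3} = \left(\left(-1\right) \left(-13\right)\right)^{3} = 13^{3} = 2197$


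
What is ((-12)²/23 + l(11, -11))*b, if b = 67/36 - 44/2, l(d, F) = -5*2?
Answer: 31175/414 ≈ 75.302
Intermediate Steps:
l(d, F) = -10
b = -725/36 (b = 67*(1/36) - 44*½ = 67/36 - 22 = -725/36 ≈ -20.139)
((-12)²/23 + l(11, -11))*b = ((-12)²/23 - 10)*(-725/36) = (144*(1/23) - 10)*(-725/36) = (144/23 - 10)*(-725/36) = -86/23*(-725/36) = 31175/414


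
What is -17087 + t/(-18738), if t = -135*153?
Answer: -11857613/694 ≈ -17086.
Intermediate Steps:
t = -20655
-17087 + t/(-18738) = -17087 - 20655/(-18738) = -17087 - 20655*(-1/18738) = -17087 + 765/694 = -11857613/694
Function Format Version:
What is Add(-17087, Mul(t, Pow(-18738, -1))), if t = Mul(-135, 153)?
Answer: Rational(-11857613, 694) ≈ -17086.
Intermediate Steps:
t = -20655
Add(-17087, Mul(t, Pow(-18738, -1))) = Add(-17087, Mul(-20655, Pow(-18738, -1))) = Add(-17087, Mul(-20655, Rational(-1, 18738))) = Add(-17087, Rational(765, 694)) = Rational(-11857613, 694)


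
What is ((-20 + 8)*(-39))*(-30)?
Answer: -14040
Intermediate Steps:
((-20 + 8)*(-39))*(-30) = -12*(-39)*(-30) = 468*(-30) = -14040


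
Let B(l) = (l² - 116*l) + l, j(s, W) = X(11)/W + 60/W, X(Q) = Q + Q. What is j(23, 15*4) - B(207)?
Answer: -571279/30 ≈ -19043.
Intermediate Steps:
X(Q) = 2*Q
j(s, W) = 82/W (j(s, W) = (2*11)/W + 60/W = 22/W + 60/W = 82/W)
B(l) = l² - 115*l
j(23, 15*4) - B(207) = 82/((15*4)) - 207*(-115 + 207) = 82/60 - 207*92 = 82*(1/60) - 1*19044 = 41/30 - 19044 = -571279/30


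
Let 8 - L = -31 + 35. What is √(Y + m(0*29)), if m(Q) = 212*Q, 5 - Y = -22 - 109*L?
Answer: √463 ≈ 21.517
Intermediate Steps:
L = 4 (L = 8 - (-31 + 35) = 8 - 1*4 = 8 - 4 = 4)
Y = 463 (Y = 5 - (-22 - 109*4) = 5 - (-22 - 436) = 5 - 1*(-458) = 5 + 458 = 463)
√(Y + m(0*29)) = √(463 + 212*(0*29)) = √(463 + 212*0) = √(463 + 0) = √463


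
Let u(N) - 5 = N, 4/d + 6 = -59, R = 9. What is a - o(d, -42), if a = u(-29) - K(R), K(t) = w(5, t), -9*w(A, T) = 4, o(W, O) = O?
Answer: 166/9 ≈ 18.444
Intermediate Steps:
d = -4/65 (d = 4/(-6 - 59) = 4/(-65) = 4*(-1/65) = -4/65 ≈ -0.061538)
w(A, T) = -4/9 (w(A, T) = -⅑*4 = -4/9)
u(N) = 5 + N
K(t) = -4/9
a = -212/9 (a = (5 - 29) - 1*(-4/9) = -24 + 4/9 = -212/9 ≈ -23.556)
a - o(d, -42) = -212/9 - 1*(-42) = -212/9 + 42 = 166/9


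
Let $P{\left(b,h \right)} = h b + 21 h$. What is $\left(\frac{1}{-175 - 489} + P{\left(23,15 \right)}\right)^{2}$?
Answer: $\frac{192053421121}{440896} \approx 4.356 \cdot 10^{5}$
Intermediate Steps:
$P{\left(b,h \right)} = 21 h + b h$ ($P{\left(b,h \right)} = b h + 21 h = 21 h + b h$)
$\left(\frac{1}{-175 - 489} + P{\left(23,15 \right)}\right)^{2} = \left(\frac{1}{-175 - 489} + 15 \left(21 + 23\right)\right)^{2} = \left(\frac{1}{-664} + 15 \cdot 44\right)^{2} = \left(- \frac{1}{664} + 660\right)^{2} = \left(\frac{438239}{664}\right)^{2} = \frac{192053421121}{440896}$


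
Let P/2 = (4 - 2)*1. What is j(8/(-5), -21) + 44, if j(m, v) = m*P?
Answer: 188/5 ≈ 37.600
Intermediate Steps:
P = 4 (P = 2*((4 - 2)*1) = 2*(2*1) = 2*2 = 4)
j(m, v) = 4*m (j(m, v) = m*4 = 4*m)
j(8/(-5), -21) + 44 = 4*(8/(-5)) + 44 = 4*(8*(-⅕)) + 44 = 4*(-8/5) + 44 = -32/5 + 44 = 188/5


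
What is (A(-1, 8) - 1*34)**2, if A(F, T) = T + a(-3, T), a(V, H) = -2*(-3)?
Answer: 400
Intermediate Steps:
a(V, H) = 6 (a(V, H) = -1*(-6) = 6)
A(F, T) = 6 + T (A(F, T) = T + 6 = 6 + T)
(A(-1, 8) - 1*34)**2 = ((6 + 8) - 1*34)**2 = (14 - 34)**2 = (-20)**2 = 400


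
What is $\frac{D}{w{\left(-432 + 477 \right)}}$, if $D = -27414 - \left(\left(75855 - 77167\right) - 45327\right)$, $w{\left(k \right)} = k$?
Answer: $\frac{3845}{9} \approx 427.22$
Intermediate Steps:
$D = 19225$ ($D = -27414 - \left(-1312 - 45327\right) = -27414 - -46639 = -27414 + 46639 = 19225$)
$\frac{D}{w{\left(-432 + 477 \right)}} = \frac{19225}{-432 + 477} = \frac{19225}{45} = 19225 \cdot \frac{1}{45} = \frac{3845}{9}$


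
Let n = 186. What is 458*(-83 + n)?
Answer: 47174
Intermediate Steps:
458*(-83 + n) = 458*(-83 + 186) = 458*103 = 47174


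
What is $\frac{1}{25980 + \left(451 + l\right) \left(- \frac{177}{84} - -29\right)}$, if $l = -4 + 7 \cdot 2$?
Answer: $\frac{28}{1074573} \approx 2.6057 \cdot 10^{-5}$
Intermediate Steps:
$l = 10$ ($l = -4 + 14 = 10$)
$\frac{1}{25980 + \left(451 + l\right) \left(- \frac{177}{84} - -29\right)} = \frac{1}{25980 + \left(451 + 10\right) \left(- \frac{177}{84} - -29\right)} = \frac{1}{25980 + 461 \left(\left(-177\right) \frac{1}{84} + 29\right)} = \frac{1}{25980 + 461 \left(- \frac{59}{28} + 29\right)} = \frac{1}{25980 + 461 \cdot \frac{753}{28}} = \frac{1}{25980 + \frac{347133}{28}} = \frac{1}{\frac{1074573}{28}} = \frac{28}{1074573}$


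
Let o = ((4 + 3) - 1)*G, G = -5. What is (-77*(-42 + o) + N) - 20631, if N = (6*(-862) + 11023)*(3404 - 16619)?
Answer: -77336052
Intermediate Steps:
N = -77320965 (N = (-5172 + 11023)*(-13215) = 5851*(-13215) = -77320965)
o = -30 (o = ((4 + 3) - 1)*(-5) = (7 - 1)*(-5) = 6*(-5) = -30)
(-77*(-42 + o) + N) - 20631 = (-77*(-42 - 30) - 77320965) - 20631 = (-77*(-72) - 77320965) - 20631 = (5544 - 77320965) - 20631 = -77315421 - 20631 = -77336052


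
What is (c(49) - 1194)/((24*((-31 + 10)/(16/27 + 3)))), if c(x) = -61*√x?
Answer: 157237/13608 ≈ 11.555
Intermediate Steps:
(c(49) - 1194)/((24*((-31 + 10)/(16/27 + 3)))) = (-61*√49 - 1194)/((24*((-31 + 10)/(16/27 + 3)))) = (-61*7 - 1194)/((24*(-21/(16*(1/27) + 3)))) = (-427 - 1194)/((24*(-21/(16/27 + 3)))) = -1621/(24*(-21/97/27)) = -1621/(24*(-21*27/97)) = -1621/(24*(-567/97)) = -1621/(-13608/97) = -1621*(-97/13608) = 157237/13608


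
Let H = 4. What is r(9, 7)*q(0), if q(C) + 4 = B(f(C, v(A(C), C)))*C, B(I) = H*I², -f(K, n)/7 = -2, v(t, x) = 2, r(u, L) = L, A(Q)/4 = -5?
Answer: -28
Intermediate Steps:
A(Q) = -20 (A(Q) = 4*(-5) = -20)
f(K, n) = 14 (f(K, n) = -7*(-2) = 14)
B(I) = 4*I²
q(C) = -4 + 784*C (q(C) = -4 + (4*14²)*C = -4 + (4*196)*C = -4 + 784*C)
r(9, 7)*q(0) = 7*(-4 + 784*0) = 7*(-4 + 0) = 7*(-4) = -28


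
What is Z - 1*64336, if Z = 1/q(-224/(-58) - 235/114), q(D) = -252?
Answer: -16212673/252 ≈ -64336.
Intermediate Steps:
Z = -1/252 (Z = 1/(-252) = -1/252 ≈ -0.0039683)
Z - 1*64336 = -1/252 - 1*64336 = -1/252 - 64336 = -16212673/252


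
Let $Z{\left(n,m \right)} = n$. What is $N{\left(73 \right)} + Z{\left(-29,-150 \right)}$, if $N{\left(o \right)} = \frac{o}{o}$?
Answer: $-28$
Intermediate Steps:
$N{\left(o \right)} = 1$
$N{\left(73 \right)} + Z{\left(-29,-150 \right)} = 1 - 29 = -28$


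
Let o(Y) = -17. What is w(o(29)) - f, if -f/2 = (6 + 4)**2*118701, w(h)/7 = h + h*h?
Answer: 23742104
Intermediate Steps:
w(h) = 7*h + 7*h**2 (w(h) = 7*(h + h*h) = 7*(h + h**2) = 7*h + 7*h**2)
f = -23740200 (f = -2*(6 + 4)**2*118701 = -2*10**2*118701 = -200*118701 = -2*11870100 = -23740200)
w(o(29)) - f = 7*(-17)*(1 - 17) - 1*(-23740200) = 7*(-17)*(-16) + 23740200 = 1904 + 23740200 = 23742104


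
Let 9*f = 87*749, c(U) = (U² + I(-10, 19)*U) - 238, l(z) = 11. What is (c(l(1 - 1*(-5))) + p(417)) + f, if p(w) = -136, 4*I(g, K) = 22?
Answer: 42287/6 ≈ 7047.8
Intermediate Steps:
I(g, K) = 11/2 (I(g, K) = (¼)*22 = 11/2)
c(U) = -238 + U² + 11*U/2 (c(U) = (U² + 11*U/2) - 238 = -238 + U² + 11*U/2)
f = 21721/3 (f = (87*749)/9 = (⅑)*65163 = 21721/3 ≈ 7240.3)
(c(l(1 - 1*(-5))) + p(417)) + f = ((-238 + 11² + (11/2)*11) - 136) + 21721/3 = ((-238 + 121 + 121/2) - 136) + 21721/3 = (-113/2 - 136) + 21721/3 = -385/2 + 21721/3 = 42287/6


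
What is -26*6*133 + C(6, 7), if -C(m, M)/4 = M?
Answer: -20776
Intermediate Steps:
C(m, M) = -4*M
-26*6*133 + C(6, 7) = -26*6*133 - 4*7 = -156*133 - 28 = -20748 - 28 = -20776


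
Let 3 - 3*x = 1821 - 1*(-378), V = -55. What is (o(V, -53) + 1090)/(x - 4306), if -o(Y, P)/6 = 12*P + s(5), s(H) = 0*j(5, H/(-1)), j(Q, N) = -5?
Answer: -223/229 ≈ -0.97380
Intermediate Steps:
s(H) = 0 (s(H) = 0*(-5) = 0)
x = -732 (x = 1 - (1821 - 1*(-378))/3 = 1 - (1821 + 378)/3 = 1 - 1/3*2199 = 1 - 733 = -732)
o(Y, P) = -72*P (o(Y, P) = -6*(12*P + 0) = -72*P)
(o(V, -53) + 1090)/(x - 4306) = (-72*(-53) + 1090)/(-732 - 4306) = (3816 + 1090)/(-5038) = 4906*(-1/5038) = -223/229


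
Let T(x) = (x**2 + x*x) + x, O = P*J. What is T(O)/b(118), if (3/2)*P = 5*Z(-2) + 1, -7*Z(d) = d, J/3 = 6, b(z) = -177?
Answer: -28220/2891 ≈ -9.7613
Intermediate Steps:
J = 18 (J = 3*6 = 18)
Z(d) = -d/7
P = 34/21 (P = 2*(5*(-1/7*(-2)) + 1)/3 = 2*(5*(2/7) + 1)/3 = 2*(10/7 + 1)/3 = (2/3)*(17/7) = 34/21 ≈ 1.6190)
O = 204/7 (O = (34/21)*18 = 204/7 ≈ 29.143)
T(x) = x + 2*x**2 (T(x) = (x**2 + x**2) + x = 2*x**2 + x = x + 2*x**2)
T(O)/b(118) = (204*(1 + 2*(204/7))/7)/(-177) = (204*(1 + 408/7)/7)*(-1/177) = ((204/7)*(415/7))*(-1/177) = (84660/49)*(-1/177) = -28220/2891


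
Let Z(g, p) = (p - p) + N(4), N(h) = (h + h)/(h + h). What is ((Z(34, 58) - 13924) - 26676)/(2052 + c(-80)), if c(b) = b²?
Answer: -40599/8452 ≈ -4.8035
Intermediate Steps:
N(h) = 1 (N(h) = (2*h)/((2*h)) = (2*h)*(1/(2*h)) = 1)
Z(g, p) = 1 (Z(g, p) = (p - p) + 1 = 0 + 1 = 1)
((Z(34, 58) - 13924) - 26676)/(2052 + c(-80)) = ((1 - 13924) - 26676)/(2052 + (-80)²) = (-13923 - 26676)/(2052 + 6400) = -40599/8452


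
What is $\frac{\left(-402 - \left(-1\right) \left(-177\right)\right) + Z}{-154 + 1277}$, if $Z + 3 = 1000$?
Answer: $\frac{418}{1123} \approx 0.37222$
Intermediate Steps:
$Z = 997$ ($Z = -3 + 1000 = 997$)
$\frac{\left(-402 - \left(-1\right) \left(-177\right)\right) + Z}{-154 + 1277} = \frac{\left(-402 - \left(-1\right) \left(-177\right)\right) + 997}{-154 + 1277} = \frac{\left(-402 - 177\right) + 997}{1123} = \left(\left(-402 - 177\right) + 997\right) \frac{1}{1123} = \left(-579 + 997\right) \frac{1}{1123} = 418 \cdot \frac{1}{1123} = \frac{418}{1123}$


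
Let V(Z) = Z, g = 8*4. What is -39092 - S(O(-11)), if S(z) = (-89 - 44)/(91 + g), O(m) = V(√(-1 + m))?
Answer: -4808183/123 ≈ -39091.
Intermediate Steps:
g = 32
O(m) = √(-1 + m)
S(z) = -133/123 (S(z) = (-89 - 44)/(91 + 32) = -133/123)
-39092 - S(O(-11)) = -39092 - 1*(-133/123) = -39092 + 133/123 = -4808183/123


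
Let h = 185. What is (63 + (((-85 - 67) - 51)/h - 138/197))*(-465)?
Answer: -207437802/7289 ≈ -28459.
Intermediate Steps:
(63 + (((-85 - 67) - 51)/h - 138/197))*(-465) = (63 + (((-85 - 67) - 51)/185 - 138/197))*(-465) = (63 + ((-152 - 51)*(1/185) - 138*1/197))*(-465) = (63 + (-203*1/185 - 138/197))*(-465) = (63 + (-203/185 - 138/197))*(-465) = (63 - 65521/36445)*(-465) = (2230514/36445)*(-465) = -207437802/7289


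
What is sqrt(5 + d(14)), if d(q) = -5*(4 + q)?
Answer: I*sqrt(85) ≈ 9.2195*I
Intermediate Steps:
d(q) = -20 - 5*q
sqrt(5 + d(14)) = sqrt(5 + (-20 - 5*14)) = sqrt(5 + (-20 - 70)) = sqrt(5 - 90) = sqrt(-85) = I*sqrt(85)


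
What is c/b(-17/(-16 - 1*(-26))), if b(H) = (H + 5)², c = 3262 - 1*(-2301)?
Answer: 556300/1089 ≈ 510.84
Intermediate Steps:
c = 5563 (c = 3262 + 2301 = 5563)
b(H) = (5 + H)²
c/b(-17/(-16 - 1*(-26))) = 5563/((5 - 17/(-16 - 1*(-26)))²) = 5563/((5 - 17/(-16 + 26))²) = 5563/((5 - 17/10)²) = 5563/((33/10)²) = 5563/(1089/100) = 5563*(100/1089) = 556300/1089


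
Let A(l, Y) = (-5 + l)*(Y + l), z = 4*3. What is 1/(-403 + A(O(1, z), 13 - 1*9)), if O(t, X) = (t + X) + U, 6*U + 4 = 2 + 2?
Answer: -1/267 ≈ -0.0037453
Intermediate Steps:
z = 12
U = 0 (U = -⅔ + (2 + 2)/6 = -⅔ + (⅙)*4 = -⅔ + ⅔ = 0)
O(t, X) = X + t (O(t, X) = (t + X) + 0 = (X + t) + 0 = X + t)
1/(-403 + A(O(1, z), 13 - 1*9)) = 1/(-403 + ((12 + 1)² - 5*(13 - 1*9) - 5*(12 + 1) + (13 - 1*9)*(12 + 1))) = 1/(-403 + (13² - 5*(13 - 9) - 5*13 + (13 - 9)*13)) = 1/(-403 + (169 - 5*4 - 65 + 4*13)) = 1/(-403 + (169 - 20 - 65 + 52)) = 1/(-403 + 136) = 1/(-267) = -1/267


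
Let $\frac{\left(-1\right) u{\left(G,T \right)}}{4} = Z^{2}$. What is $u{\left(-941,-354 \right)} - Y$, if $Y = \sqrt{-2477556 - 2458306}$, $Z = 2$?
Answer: $-16 - i \sqrt{4935862} \approx -16.0 - 2221.7 i$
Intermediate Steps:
$Y = i \sqrt{4935862}$ ($Y = \sqrt{-4935862} = i \sqrt{4935862} \approx 2221.7 i$)
$u{\left(G,T \right)} = -16$ ($u{\left(G,T \right)} = - 4 \cdot 2^{2} = \left(-4\right) 4 = -16$)
$u{\left(-941,-354 \right)} - Y = -16 - i \sqrt{4935862}$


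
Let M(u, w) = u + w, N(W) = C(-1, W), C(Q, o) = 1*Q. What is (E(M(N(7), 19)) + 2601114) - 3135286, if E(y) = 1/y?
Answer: -9615095/18 ≈ -5.3417e+5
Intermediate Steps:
C(Q, o) = Q
N(W) = -1
(E(M(N(7), 19)) + 2601114) - 3135286 = (1/(-1 + 19) + 2601114) - 3135286 = (1/18 + 2601114) - 3135286 = 46820053/18 - 3135286 = -9615095/18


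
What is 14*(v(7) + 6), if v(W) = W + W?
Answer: 280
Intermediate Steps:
v(W) = 2*W
14*(v(7) + 6) = 14*(2*7 + 6) = 14*(14 + 6) = 14*20 = 280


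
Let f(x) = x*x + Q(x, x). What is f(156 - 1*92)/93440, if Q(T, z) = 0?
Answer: 16/365 ≈ 0.043836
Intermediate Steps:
f(x) = x² (f(x) = x*x + 0 = x² + 0 = x²)
f(156 - 1*92)/93440 = (156 - 1*92)²/93440 = (156 - 92)²*(1/93440) = 64²*(1/93440) = 4096*(1/93440) = 16/365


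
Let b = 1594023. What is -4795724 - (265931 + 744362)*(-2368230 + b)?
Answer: 782171116927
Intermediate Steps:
-4795724 - (265931 + 744362)*(-2368230 + b) = -4795724 - (265931 + 744362)*(-2368230 + 1594023) = -4795724 - 1010293*(-774207) = -4795724 - 1*(-782175912651) = -4795724 + 782175912651 = 782171116927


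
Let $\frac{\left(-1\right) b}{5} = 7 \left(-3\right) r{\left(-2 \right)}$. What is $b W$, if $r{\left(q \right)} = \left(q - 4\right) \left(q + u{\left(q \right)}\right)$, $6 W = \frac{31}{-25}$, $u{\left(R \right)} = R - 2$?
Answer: $- \frac{3906}{5} \approx -781.2$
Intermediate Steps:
$u{\left(R \right)} = -2 + R$ ($u{\left(R \right)} = R - 2 = -2 + R$)
$W = - \frac{31}{150}$ ($W = \frac{31 \frac{1}{-25}}{6} = \frac{31 \left(- \frac{1}{25}\right)}{6} = \frac{1}{6} \left(- \frac{31}{25}\right) = - \frac{31}{150} \approx -0.20667$)
$r{\left(q \right)} = \left(-4 + q\right) \left(-2 + 2 q\right)$ ($r{\left(q \right)} = \left(q - 4\right) \left(q + \left(-2 + q\right)\right) = \left(-4 + q\right) \left(-2 + 2 q\right)$)
$b = 3780$ ($b = - 5 \cdot 7 \left(-3\right) \left(8 - -20 + 2 \left(-2\right)^{2}\right) = - 5 \left(- 21 \left(8 + 20 + 2 \cdot 4\right)\right) = - 5 \left(- 21 \left(8 + 20 + 8\right)\right) = - 5 \left(\left(-21\right) 36\right) = \left(-5\right) \left(-756\right) = 3780$)
$b W = 3780 \left(- \frac{31}{150}\right) = - \frac{3906}{5}$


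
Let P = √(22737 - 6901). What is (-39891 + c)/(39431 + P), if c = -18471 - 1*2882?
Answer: -2414912164/1554787925 + 122488*√3959/1554787925 ≈ -1.5483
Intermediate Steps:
c = -21353 (c = -18471 - 2882 = -21353)
P = 2*√3959 (P = √15836 = 2*√3959 ≈ 125.84)
(-39891 + c)/(39431 + P) = (-39891 - 21353)/(39431 + 2*√3959) = -61244/(39431 + 2*√3959)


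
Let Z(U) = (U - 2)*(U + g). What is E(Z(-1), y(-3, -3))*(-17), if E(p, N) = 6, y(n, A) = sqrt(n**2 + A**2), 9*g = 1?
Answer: -102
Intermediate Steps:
g = 1/9 (g = (1/9)*1 = 1/9 ≈ 0.11111)
y(n, A) = sqrt(A**2 + n**2)
Z(U) = (-2 + U)*(1/9 + U) (Z(U) = (U - 2)*(U + 1/9) = (-2 + U)*(1/9 + U))
E(Z(-1), y(-3, -3))*(-17) = 6*(-17) = -102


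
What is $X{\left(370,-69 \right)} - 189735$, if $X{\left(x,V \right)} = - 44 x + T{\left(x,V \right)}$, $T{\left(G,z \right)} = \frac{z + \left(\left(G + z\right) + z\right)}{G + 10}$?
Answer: $- \frac{78285537}{380} \approx -2.0601 \cdot 10^{5}$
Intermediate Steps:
$T{\left(G,z \right)} = \frac{G + 3 z}{10 + G}$ ($T{\left(G,z \right)} = \frac{z + \left(G + 2 z\right)}{10 + G} = \frac{G + 3 z}{10 + G}$)
$X{\left(x,V \right)} = - 44 x + \frac{x + 3 V}{10 + x}$
$X{\left(370,-69 \right)} - 189735 = \frac{370 + 3 \left(-69\right) - 16280 \left(10 + 370\right)}{10 + 370} - 189735 = \frac{370 - 207 - 16280 \cdot 380}{380} - 189735 = \frac{370 - 207 - 6186400}{380} - 189735 = \frac{1}{380} \left(-6186237\right) - 189735 = - \frac{6186237}{380} - 189735 = - \frac{78285537}{380}$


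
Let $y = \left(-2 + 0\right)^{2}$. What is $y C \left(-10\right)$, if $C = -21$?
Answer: $840$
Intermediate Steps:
$y = 4$ ($y = \left(-2\right)^{2} = 4$)
$y C \left(-10\right) = 4 \left(-21\right) \left(-10\right) = \left(-84\right) \left(-10\right) = 840$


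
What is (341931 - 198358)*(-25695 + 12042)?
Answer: -1960202169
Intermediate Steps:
(341931 - 198358)*(-25695 + 12042) = 143573*(-13653) = -1960202169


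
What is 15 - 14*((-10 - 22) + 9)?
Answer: 337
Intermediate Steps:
15 - 14*((-10 - 22) + 9) = 15 - 14*(-32 + 9) = 15 - 14*(-23) = 15 + 322 = 337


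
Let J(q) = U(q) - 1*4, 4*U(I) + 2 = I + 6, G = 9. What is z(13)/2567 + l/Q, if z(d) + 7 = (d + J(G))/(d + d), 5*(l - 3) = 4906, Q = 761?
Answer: 1311165933/1015813240 ≈ 1.2908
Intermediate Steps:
U(I) = 1 + I/4 (U(I) = -½ + (I + 6)/4 = -½ + (6 + I)/4 = -½ + (3/2 + I/4) = 1 + I/4)
l = 4921/5 (l = 3 + (⅕)*4906 = 3 + 4906/5 = 4921/5 ≈ 984.20)
J(q) = -3 + q/4 (J(q) = (1 + q/4) - 1*4 = (1 + q/4) - 4 = -3 + q/4)
z(d) = -7 + (-¾ + d)/(2*d) (z(d) = -7 + (d + (-3 + (¼)*9))/(d + d) = -7 + (d + (-3 + 9/4))/((2*d)) = -7 + (d - ¾)*(1/(2*d)) = -7 + (-¾ + d)*(1/(2*d)) = -7 + (-¾ + d)/(2*d))
z(13)/2567 + l/Q = ((⅛)*(-3 - 52*13)/13)/2567 + (4921/5)/761 = ((⅛)*(1/13)*(-3 - 676))*(1/2567) + (4921/5)*(1/761) = ((⅛)*(1/13)*(-679))*(1/2567) + 4921/3805 = -679/104*1/2567 + 4921/3805 = -679/266968 + 4921/3805 = 1311165933/1015813240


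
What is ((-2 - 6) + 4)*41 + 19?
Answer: -145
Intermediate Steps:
((-2 - 6) + 4)*41 + 19 = (-8 + 4)*41 + 19 = -4*41 + 19 = -164 + 19 = -145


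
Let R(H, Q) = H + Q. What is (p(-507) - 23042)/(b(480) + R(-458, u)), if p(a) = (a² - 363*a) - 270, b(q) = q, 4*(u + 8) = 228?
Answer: 417778/71 ≈ 5884.2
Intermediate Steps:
u = 49 (u = -8 + (¼)*228 = -8 + 57 = 49)
p(a) = -270 + a² - 363*a
(p(-507) - 23042)/(b(480) + R(-458, u)) = ((-270 + (-507)² - 363*(-507)) - 23042)/(480 + (-458 + 49)) = ((-270 + 257049 + 184041) - 23042)/(480 - 409) = (440820 - 23042)/71 = 417778*(1/71) = 417778/71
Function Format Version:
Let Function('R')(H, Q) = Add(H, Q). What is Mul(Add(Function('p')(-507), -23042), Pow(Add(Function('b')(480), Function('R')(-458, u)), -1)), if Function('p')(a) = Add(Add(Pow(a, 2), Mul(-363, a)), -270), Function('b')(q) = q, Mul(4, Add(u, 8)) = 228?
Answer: Rational(417778, 71) ≈ 5884.2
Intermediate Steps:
u = 49 (u = Add(-8, Mul(Rational(1, 4), 228)) = Add(-8, 57) = 49)
Function('p')(a) = Add(-270, Pow(a, 2), Mul(-363, a))
Mul(Add(Function('p')(-507), -23042), Pow(Add(Function('b')(480), Function('R')(-458, u)), -1)) = Mul(Add(Add(-270, Pow(-507, 2), Mul(-363, -507)), -23042), Pow(Add(480, Add(-458, 49)), -1)) = Mul(Add(Add(-270, 257049, 184041), -23042), Pow(Add(480, -409), -1)) = Mul(Add(440820, -23042), Pow(71, -1)) = Mul(417778, Rational(1, 71)) = Rational(417778, 71)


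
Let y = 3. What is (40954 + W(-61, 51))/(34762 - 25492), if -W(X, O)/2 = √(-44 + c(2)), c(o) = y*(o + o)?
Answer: 20477/4635 - 4*I*√2/4635 ≈ 4.4179 - 0.0012205*I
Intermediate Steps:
c(o) = 6*o (c(o) = 3*(o + o) = 3*(2*o) = 6*o)
W(X, O) = -8*I*√2 (W(X, O) = -2*√(-44 + 6*2) = -2*√(-44 + 12) = -8*I*√2)
(40954 + W(-61, 51))/(34762 - 25492) = (40954 - 8*I*√2)/(34762 - 25492) = (40954 - 8*I*√2)/9270 = (40954 - 8*I*√2)*(1/9270) = 20477/4635 - 4*I*√2/4635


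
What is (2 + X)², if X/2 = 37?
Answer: 5776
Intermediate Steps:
X = 74 (X = 2*37 = 74)
(2 + X)² = (2 + 74)² = 76² = 5776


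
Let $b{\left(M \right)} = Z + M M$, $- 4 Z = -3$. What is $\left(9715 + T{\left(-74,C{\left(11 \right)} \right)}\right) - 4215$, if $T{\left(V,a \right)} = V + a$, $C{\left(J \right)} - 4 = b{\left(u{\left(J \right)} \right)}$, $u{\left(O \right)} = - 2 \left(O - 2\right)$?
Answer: $\frac{23019}{4} \approx 5754.8$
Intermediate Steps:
$Z = \frac{3}{4}$ ($Z = \left(- \frac{1}{4}\right) \left(-3\right) = \frac{3}{4} \approx 0.75$)
$u{\left(O \right)} = 4 - 2 O$ ($u{\left(O \right)} = - 2 \left(-2 + O\right) = 4 - 2 O$)
$b{\left(M \right)} = \frac{3}{4} + M^{2}$ ($b{\left(M \right)} = \frac{3}{4} + M M = \frac{3}{4} + M^{2}$)
$C{\left(J \right)} = \frac{19}{4} + \left(4 - 2 J\right)^{2}$ ($C{\left(J \right)} = 4 + \left(\frac{3}{4} + \left(4 - 2 J\right)^{2}\right) = \frac{19}{4} + \left(4 - 2 J\right)^{2}$)
$\left(9715 + T{\left(-74,C{\left(11 \right)} \right)}\right) - 4215 = \left(9715 - \left(\frac{277}{4} - 4 \left(-2 + 11\right)^{2}\right)\right) - 4215 = \left(9715 + \left(-74 + \left(\frac{19}{4} + 4 \cdot 9^{2}\right)\right)\right) - 4215 = \left(9715 + \left(-74 + \left(\frac{19}{4} + 4 \cdot 81\right)\right)\right) - 4215 = \left(9715 + \left(-74 + \left(\frac{19}{4} + 324\right)\right)\right) - 4215 = \left(9715 + \left(-74 + \frac{1315}{4}\right)\right) - 4215 = \left(9715 + \frac{1019}{4}\right) - 4215 = \frac{39879}{4} - 4215 = \frac{23019}{4}$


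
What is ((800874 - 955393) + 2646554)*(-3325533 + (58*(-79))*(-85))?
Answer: -7316771758205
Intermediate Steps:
((800874 - 955393) + 2646554)*(-3325533 + (58*(-79))*(-85)) = (-154519 + 2646554)*(-3325533 - 4582*(-85)) = 2492035*(-3325533 + 389470) = 2492035*(-2936063) = -7316771758205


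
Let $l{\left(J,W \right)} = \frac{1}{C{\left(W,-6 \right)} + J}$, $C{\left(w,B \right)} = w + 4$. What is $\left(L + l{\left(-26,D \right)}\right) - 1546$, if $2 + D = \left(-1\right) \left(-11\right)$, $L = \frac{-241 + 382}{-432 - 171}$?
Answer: $- \frac{4040510}{2613} \approx -1546.3$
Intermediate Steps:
$L = - \frac{47}{201}$ ($L = \frac{141}{-603} = 141 \left(- \frac{1}{603}\right) = - \frac{47}{201} \approx -0.23383$)
$C{\left(w,B \right)} = 4 + w$
$D = 9$ ($D = -2 - -11 = -2 + 11 = 9$)
$l{\left(J,W \right)} = \frac{1}{4 + J + W}$ ($l{\left(J,W \right)} = \frac{1}{\left(4 + W\right) + J} = \frac{1}{4 + J + W}$)
$\left(L + l{\left(-26,D \right)}\right) - 1546 = \left(- \frac{47}{201} + \frac{1}{4 - 26 + 9}\right) - 1546 = \left(- \frac{47}{201} + \frac{1}{-13}\right) - 1546 = \left(- \frac{47}{201} - \frac{1}{13}\right) - 1546 = - \frac{812}{2613} - 1546 = - \frac{4040510}{2613}$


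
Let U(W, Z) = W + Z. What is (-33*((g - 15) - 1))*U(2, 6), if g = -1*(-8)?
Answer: 2112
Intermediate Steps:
g = 8
(-33*((g - 15) - 1))*U(2, 6) = (-33*((8 - 15) - 1))*(2 + 6) = -33*(-7 - 1)*8 = -33*(-8)*8 = 264*8 = 2112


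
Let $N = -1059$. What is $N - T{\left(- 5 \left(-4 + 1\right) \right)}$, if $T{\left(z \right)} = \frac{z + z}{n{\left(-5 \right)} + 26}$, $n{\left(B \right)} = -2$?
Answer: $- \frac{4241}{4} \approx -1060.3$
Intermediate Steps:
$T{\left(z \right)} = \frac{z}{12}$ ($T{\left(z \right)} = \frac{z + z}{-2 + 26} = \frac{2 z}{24} = 2 z \frac{1}{24} = \frac{z}{12}$)
$N - T{\left(- 5 \left(-4 + 1\right) \right)} = -1059 - \frac{\left(-5\right) \left(-4 + 1\right)}{12} = -1059 - \frac{\left(-5\right) \left(-3\right)}{12} = -1059 - \frac{1}{12} \cdot 15 = -1059 - \frac{5}{4} = - \frac{4241}{4}$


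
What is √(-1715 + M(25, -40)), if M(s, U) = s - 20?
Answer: 3*I*√190 ≈ 41.352*I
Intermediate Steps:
M(s, U) = -20 + s
√(-1715 + M(25, -40)) = √(-1715 + (-20 + 25)) = √(-1715 + 5) = √(-1710) = 3*I*√190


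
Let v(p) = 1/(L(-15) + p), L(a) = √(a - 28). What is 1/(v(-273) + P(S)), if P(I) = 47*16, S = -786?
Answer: 56077871/42170353697 + I*√43/42170353697 ≈ 0.0013298 + 1.555e-10*I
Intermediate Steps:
L(a) = √(-28 + a)
v(p) = 1/(p + I*√43) (v(p) = 1/(√(-28 - 15) + p) = 1/(√(-43) + p) = 1/(I*√43 + p) = 1/(p + I*√43))
P(I) = 752
1/(v(-273) + P(S)) = 1/(1/(-273 + I*√43) + 752) = 1/(752 + 1/(-273 + I*√43))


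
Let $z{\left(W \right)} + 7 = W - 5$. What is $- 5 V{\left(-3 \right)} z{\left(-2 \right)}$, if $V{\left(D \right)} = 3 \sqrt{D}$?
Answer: $210 i \sqrt{3} \approx 363.73 i$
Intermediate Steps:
$z{\left(W \right)} = -12 + W$ ($z{\left(W \right)} = -7 + \left(W - 5\right) = -7 + \left(-5 + W\right) = -12 + W$)
$- 5 V{\left(-3 \right)} z{\left(-2 \right)} = - 5 \cdot 3 \sqrt{-3} \left(-12 - 2\right) = - 5 \cdot 3 i \sqrt{3} \left(-14\right) = - 15 i \sqrt{3} \left(-14\right) = 210 i \sqrt{3}$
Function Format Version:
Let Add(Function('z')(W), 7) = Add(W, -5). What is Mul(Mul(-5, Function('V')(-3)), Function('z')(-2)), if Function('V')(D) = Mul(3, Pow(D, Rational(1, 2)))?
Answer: Mul(210, I, Pow(3, Rational(1, 2))) ≈ Mul(363.73, I)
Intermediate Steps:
Function('z')(W) = Add(-12, W) (Function('z')(W) = Add(-7, Add(W, -5)) = Add(-7, Add(-5, W)) = Add(-12, W))
Mul(Mul(-5, Function('V')(-3)), Function('z')(-2)) = Mul(Mul(-5, Mul(3, Pow(-3, Rational(1, 2)))), Add(-12, -2)) = Mul(Mul(-5, Mul(3, Mul(I, Pow(3, Rational(1, 2))))), -14) = Mul(Mul(-5, Mul(3, I, Pow(3, Rational(1, 2)))), -14) = Mul(Mul(-15, I, Pow(3, Rational(1, 2))), -14) = Mul(210, I, Pow(3, Rational(1, 2)))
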